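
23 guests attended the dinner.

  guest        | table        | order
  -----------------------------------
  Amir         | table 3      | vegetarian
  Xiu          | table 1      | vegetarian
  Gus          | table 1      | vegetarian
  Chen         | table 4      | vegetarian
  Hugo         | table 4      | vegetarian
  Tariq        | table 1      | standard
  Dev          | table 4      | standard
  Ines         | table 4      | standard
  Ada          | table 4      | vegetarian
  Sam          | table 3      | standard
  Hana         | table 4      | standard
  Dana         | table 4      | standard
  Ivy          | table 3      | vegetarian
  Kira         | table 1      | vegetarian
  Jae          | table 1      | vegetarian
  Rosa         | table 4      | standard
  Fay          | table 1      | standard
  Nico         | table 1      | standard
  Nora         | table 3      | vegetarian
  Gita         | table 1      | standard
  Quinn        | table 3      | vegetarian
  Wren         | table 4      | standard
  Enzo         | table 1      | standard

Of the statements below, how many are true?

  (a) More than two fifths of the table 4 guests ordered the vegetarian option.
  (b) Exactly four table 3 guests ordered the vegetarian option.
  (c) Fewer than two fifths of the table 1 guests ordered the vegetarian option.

(a) table 4: |A| = 9, |A ∩ B| = 3; needs |A ∩ B| / |A| > 2/5 — false.
(b) table 3: |A| = 5, |A ∩ B| = 4; needs |A ∩ B| = 4 — true.
(c) table 1: |A| = 9, |A ∩ B| = 4; needs |A ∩ B| / |A| < 2/5 — false.

1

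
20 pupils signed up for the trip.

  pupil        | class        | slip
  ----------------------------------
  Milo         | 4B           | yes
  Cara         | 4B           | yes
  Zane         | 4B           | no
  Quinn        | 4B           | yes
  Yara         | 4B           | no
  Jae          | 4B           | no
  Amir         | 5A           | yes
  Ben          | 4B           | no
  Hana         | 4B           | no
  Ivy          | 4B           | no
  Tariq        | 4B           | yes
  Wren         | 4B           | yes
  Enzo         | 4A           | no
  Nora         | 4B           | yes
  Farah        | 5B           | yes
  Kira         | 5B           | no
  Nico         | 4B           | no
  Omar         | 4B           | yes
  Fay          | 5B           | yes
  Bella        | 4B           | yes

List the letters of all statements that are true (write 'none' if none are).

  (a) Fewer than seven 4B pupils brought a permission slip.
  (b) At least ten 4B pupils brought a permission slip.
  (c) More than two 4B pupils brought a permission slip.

|A| = 15, |A ∩ B| = 8, |A ∖ B| = 7.
(a) |A ∩ B| < 7: fails.
(b) |A ∩ B| ≥ 10: fails.
(c) |A ∩ B| > 2: holds.

(c)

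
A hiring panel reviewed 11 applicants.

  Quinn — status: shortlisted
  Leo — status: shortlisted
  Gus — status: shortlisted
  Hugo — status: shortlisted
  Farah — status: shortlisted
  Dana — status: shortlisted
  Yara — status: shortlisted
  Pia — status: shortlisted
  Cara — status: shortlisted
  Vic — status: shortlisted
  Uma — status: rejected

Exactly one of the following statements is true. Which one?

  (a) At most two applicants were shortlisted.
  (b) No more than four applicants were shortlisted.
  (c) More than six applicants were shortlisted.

(c)

|A| = 11, |A ∩ B| = 10, |A ∖ B| = 1.
(a) requires |A ∩ B| ≤ 2: false.
(b) requires |A ∩ B| ≤ 4: false.
(c) requires |A ∩ B| > 6: true.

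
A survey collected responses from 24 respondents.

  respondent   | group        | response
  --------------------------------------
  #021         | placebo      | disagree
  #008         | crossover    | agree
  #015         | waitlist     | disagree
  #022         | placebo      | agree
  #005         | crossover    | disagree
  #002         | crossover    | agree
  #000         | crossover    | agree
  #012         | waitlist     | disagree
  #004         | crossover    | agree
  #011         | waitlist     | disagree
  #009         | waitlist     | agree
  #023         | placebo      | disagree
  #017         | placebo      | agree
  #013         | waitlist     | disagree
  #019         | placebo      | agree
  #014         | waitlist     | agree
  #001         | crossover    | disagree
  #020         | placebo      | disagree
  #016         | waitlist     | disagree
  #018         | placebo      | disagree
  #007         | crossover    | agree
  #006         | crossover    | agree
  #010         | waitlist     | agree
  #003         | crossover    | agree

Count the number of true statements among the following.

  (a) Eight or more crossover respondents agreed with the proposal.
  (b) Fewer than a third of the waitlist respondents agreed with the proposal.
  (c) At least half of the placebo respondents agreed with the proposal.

(a) crossover: |A| = 9, |A ∩ B| = 7; needs |A ∩ B| ≥ 8 — false.
(b) waitlist: |A| = 8, |A ∩ B| = 3; needs |A ∩ B| / |A| < 1/3 — false.
(c) placebo: |A| = 7, |A ∩ B| = 3; needs |A ∩ B| ≥ |A ∖ B| — false.

0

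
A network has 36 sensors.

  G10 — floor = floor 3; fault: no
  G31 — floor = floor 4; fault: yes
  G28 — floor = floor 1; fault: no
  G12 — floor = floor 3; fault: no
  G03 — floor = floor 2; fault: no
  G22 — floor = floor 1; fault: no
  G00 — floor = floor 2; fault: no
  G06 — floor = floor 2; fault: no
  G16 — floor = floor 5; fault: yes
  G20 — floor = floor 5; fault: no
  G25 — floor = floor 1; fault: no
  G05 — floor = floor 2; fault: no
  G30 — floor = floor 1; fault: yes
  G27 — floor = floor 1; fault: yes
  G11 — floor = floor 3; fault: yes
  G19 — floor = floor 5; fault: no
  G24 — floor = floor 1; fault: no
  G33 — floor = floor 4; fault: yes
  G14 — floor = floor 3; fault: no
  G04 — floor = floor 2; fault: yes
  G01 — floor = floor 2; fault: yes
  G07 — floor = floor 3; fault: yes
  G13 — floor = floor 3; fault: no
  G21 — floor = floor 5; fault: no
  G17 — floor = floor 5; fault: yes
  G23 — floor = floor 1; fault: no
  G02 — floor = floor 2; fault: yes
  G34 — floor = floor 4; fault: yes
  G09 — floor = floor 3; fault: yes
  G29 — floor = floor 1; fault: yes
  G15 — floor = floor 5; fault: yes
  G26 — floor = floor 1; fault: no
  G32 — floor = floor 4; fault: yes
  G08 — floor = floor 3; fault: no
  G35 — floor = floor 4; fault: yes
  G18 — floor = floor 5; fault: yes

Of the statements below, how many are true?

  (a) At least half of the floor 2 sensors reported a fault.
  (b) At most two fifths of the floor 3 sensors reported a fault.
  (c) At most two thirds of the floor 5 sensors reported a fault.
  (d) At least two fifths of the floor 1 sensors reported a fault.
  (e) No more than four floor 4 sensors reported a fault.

2

(a) floor 2: |A| = 7, |A ∩ B| = 3; needs |A ∩ B| ≥ |A ∖ B| — false.
(b) floor 3: |A| = 8, |A ∩ B| = 3; needs |A ∩ B| / |A| ≤ 2/5 — true.
(c) floor 5: |A| = 7, |A ∩ B| = 4; needs |A ∩ B| / |A| ≤ 2/3 — true.
(d) floor 1: |A| = 9, |A ∩ B| = 3; needs |A ∩ B| / |A| ≥ 2/5 — false.
(e) floor 4: |A| = 5, |A ∩ B| = 5; needs |A ∩ B| ≤ 4 — false.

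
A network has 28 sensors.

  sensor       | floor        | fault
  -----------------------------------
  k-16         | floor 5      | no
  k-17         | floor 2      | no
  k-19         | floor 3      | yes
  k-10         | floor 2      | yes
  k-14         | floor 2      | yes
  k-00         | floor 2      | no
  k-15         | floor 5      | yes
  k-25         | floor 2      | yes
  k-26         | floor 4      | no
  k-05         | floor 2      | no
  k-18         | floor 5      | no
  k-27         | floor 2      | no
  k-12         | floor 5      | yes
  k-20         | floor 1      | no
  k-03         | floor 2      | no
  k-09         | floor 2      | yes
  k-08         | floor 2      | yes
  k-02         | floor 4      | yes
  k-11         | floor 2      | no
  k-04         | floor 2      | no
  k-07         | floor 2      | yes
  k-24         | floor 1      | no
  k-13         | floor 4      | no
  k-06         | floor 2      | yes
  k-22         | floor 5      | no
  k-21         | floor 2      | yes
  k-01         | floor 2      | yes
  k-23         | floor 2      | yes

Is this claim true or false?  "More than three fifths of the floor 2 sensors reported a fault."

False

'More than three fifths of the floor 2 sensors reported a fault' holds iff |A ∩ B| / |A| > 3/5.
|A| = 17, |A ∩ B| = 10, |A ∖ B| = 7.
|A ∩ B|/|A| = 10/17, so the statement is false.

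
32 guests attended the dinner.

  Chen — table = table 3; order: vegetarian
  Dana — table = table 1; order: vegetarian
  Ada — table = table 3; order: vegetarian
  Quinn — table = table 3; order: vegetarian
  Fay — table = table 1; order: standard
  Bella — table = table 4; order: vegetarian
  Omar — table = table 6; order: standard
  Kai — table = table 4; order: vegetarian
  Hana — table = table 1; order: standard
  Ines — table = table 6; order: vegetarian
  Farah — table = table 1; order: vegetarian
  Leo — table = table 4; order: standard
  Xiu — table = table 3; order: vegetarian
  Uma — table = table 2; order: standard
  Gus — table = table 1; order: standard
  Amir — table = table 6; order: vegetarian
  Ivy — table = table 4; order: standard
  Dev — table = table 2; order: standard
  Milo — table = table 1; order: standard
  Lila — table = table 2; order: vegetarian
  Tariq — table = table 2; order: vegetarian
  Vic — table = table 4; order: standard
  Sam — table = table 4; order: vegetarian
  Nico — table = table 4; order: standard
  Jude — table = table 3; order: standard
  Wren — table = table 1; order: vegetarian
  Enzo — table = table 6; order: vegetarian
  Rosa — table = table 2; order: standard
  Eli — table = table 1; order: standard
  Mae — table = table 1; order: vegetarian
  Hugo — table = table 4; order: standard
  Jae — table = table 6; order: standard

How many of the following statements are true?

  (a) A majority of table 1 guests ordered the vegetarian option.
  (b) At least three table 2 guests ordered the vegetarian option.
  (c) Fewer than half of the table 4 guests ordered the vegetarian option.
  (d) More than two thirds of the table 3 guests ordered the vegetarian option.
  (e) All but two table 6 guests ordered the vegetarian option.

3

(a) table 1: |A| = 9, |A ∩ B| = 4; needs |A ∩ B| > |A ∖ B| — false.
(b) table 2: |A| = 5, |A ∩ B| = 2; needs |A ∩ B| ≥ 3 — false.
(c) table 4: |A| = 8, |A ∩ B| = 3; needs |A ∩ B| < |A ∖ B| — true.
(d) table 3: |A| = 5, |A ∩ B| = 4; needs |A ∩ B| / |A| > 2/3 — true.
(e) table 6: |A| = 5, |A ∩ B| = 3; needs |A ∖ B| = 2 — true.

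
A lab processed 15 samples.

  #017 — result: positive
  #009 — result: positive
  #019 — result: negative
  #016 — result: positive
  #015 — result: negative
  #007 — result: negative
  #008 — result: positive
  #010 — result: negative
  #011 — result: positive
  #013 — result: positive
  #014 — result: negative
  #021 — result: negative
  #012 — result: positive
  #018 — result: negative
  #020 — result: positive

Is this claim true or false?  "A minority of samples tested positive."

False

The determiner here denotes the relation: |A ∩ B| < |A ∖ B|.
|A| = 15, |A ∩ B| = 8, |A ∖ B| = 7.
8 > 7, so the statement is false.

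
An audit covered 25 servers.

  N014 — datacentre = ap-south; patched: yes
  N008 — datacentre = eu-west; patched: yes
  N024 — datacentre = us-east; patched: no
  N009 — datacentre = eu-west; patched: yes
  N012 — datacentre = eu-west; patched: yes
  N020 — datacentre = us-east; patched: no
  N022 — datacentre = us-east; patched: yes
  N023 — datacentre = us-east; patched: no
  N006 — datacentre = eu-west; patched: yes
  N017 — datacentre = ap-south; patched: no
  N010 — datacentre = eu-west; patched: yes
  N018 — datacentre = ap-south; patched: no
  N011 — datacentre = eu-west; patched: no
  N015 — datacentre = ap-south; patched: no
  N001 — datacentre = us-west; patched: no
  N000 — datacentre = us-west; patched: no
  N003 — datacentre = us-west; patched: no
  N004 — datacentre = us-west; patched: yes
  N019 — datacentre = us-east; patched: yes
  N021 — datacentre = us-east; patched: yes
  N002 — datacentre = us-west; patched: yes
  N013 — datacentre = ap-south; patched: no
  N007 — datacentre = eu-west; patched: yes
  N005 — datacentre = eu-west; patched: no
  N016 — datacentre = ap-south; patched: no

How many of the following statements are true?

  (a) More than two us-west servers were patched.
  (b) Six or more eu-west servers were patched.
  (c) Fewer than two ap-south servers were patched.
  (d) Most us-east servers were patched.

2

(a) us-west: |A| = 5, |A ∩ B| = 2; needs |A ∩ B| > 2 — false.
(b) eu-west: |A| = 8, |A ∩ B| = 6; needs |A ∩ B| ≥ 6 — true.
(c) ap-south: |A| = 6, |A ∩ B| = 1; needs |A ∩ B| < 2 — true.
(d) us-east: |A| = 6, |A ∩ B| = 3; needs |A ∩ B| > |A ∖ B| — false.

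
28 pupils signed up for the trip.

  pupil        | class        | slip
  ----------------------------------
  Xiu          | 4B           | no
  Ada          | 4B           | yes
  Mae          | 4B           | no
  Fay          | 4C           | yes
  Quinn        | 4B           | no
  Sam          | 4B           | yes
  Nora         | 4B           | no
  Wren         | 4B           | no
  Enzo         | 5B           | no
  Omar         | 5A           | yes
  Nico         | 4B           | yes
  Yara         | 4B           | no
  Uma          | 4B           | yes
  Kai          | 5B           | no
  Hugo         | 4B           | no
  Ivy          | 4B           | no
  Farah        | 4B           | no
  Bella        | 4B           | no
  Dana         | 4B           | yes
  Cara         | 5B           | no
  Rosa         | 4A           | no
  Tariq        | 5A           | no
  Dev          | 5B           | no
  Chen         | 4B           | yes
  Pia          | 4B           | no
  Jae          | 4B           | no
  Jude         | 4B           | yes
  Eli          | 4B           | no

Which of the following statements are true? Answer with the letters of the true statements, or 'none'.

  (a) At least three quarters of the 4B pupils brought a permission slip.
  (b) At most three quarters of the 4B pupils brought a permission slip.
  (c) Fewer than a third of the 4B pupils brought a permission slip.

(b)

|A| = 20, |A ∩ B| = 7, |A ∖ B| = 13.
(a) |A ∩ B| / |A| ≥ 3/4: fails.
(b) |A ∩ B| / |A| ≤ 3/4: holds.
(c) |A ∩ B| / |A| < 1/3: fails.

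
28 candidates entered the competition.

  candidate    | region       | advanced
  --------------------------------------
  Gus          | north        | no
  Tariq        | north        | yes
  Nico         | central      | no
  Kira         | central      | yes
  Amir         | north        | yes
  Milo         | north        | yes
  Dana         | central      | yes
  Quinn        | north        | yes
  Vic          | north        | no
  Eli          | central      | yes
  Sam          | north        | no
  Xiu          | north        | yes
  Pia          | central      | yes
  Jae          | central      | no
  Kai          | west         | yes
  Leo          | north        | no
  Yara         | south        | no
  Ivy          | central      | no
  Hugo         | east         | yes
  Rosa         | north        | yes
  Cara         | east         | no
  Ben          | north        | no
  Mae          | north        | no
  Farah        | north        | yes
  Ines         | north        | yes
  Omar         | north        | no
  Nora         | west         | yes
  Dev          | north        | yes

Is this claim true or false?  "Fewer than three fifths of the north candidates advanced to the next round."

The determiner here denotes the relation: |A ∩ B| / |A| < 3/5.
|A| = 16, |A ∩ B| = 9, |A ∖ B| = 7.
|A ∩ B|/|A| = 9/16, so the statement is true.

True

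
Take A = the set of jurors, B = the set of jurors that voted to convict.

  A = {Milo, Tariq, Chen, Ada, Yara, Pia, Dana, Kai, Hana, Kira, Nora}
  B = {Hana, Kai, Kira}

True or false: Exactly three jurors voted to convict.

'Exactly three jurors voted to convict' holds iff |A ∩ B| = 3.
A (the restrictor) = {Milo, Tariq, Chen, Ada, Yara, Pia, Dana, Kai, Hana, Kira, Nora}, |A| = 11.
A ∩ B = {Kai, Hana, Kira}, so |A ∩ B| = 3.
|A ∩ B| = 3, so the statement is true.

True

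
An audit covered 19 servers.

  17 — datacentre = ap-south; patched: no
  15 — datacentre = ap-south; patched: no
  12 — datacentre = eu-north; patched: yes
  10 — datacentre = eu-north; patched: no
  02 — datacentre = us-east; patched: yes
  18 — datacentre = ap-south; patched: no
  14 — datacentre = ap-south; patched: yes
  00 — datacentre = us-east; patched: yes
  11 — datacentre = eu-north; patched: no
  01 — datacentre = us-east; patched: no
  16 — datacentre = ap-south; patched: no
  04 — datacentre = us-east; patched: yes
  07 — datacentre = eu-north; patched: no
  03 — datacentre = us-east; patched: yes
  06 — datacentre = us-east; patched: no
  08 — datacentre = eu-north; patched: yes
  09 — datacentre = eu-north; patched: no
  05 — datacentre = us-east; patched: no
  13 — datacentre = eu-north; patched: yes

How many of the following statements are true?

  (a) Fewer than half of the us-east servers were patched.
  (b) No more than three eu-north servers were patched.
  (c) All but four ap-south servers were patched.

2

(a) us-east: |A| = 7, |A ∩ B| = 4; needs |A ∩ B| < |A ∖ B| — false.
(b) eu-north: |A| = 7, |A ∩ B| = 3; needs |A ∩ B| ≤ 3 — true.
(c) ap-south: |A| = 5, |A ∩ B| = 1; needs |A ∖ B| = 4 — true.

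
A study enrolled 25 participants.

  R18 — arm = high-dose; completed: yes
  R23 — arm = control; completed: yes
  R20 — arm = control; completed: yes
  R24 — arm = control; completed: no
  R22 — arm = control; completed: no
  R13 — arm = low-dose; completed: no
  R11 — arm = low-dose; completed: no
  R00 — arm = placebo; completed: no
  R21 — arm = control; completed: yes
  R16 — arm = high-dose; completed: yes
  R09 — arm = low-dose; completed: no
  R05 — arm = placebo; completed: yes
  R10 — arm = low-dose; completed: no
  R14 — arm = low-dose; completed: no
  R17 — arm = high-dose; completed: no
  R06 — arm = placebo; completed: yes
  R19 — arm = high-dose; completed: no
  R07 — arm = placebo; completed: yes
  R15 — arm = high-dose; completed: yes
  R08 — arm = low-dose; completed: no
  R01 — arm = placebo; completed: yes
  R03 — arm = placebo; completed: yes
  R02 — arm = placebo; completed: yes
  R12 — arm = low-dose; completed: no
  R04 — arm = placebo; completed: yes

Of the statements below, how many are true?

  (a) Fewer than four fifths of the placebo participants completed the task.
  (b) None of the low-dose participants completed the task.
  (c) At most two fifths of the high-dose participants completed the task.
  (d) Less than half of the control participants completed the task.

(a) placebo: |A| = 8, |A ∩ B| = 7; needs |A ∩ B| / |A| < 4/5 — false.
(b) low-dose: |A| = 7, |A ∩ B| = 0; needs A ∩ B = ∅ (|A ∩ B| = 0) — true.
(c) high-dose: |A| = 5, |A ∩ B| = 3; needs |A ∩ B| / |A| ≤ 2/5 — false.
(d) control: |A| = 5, |A ∩ B| = 3; needs |A ∩ B| < |A ∖ B| — false.

1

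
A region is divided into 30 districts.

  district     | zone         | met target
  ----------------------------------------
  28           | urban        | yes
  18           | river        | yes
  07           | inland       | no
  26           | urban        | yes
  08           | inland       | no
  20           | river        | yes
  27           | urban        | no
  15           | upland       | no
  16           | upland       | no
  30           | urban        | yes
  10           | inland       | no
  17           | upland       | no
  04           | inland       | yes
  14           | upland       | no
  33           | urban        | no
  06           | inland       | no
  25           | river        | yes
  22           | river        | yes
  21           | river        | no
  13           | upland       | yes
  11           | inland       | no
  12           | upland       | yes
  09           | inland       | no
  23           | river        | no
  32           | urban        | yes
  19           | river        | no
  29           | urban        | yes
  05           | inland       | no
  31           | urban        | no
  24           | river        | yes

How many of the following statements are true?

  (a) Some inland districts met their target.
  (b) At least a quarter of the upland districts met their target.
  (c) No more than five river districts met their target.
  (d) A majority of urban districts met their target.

4

(a) inland: |A| = 8, |A ∩ B| = 1; needs A ∩ B ≠ ∅ (|A ∩ B| ≥ 1) — true.
(b) upland: |A| = 6, |A ∩ B| = 2; needs |A ∩ B| / |A| ≥ 1/4 — true.
(c) river: |A| = 8, |A ∩ B| = 5; needs |A ∩ B| ≤ 5 — true.
(d) urban: |A| = 8, |A ∩ B| = 5; needs |A ∩ B| > |A ∖ B| — true.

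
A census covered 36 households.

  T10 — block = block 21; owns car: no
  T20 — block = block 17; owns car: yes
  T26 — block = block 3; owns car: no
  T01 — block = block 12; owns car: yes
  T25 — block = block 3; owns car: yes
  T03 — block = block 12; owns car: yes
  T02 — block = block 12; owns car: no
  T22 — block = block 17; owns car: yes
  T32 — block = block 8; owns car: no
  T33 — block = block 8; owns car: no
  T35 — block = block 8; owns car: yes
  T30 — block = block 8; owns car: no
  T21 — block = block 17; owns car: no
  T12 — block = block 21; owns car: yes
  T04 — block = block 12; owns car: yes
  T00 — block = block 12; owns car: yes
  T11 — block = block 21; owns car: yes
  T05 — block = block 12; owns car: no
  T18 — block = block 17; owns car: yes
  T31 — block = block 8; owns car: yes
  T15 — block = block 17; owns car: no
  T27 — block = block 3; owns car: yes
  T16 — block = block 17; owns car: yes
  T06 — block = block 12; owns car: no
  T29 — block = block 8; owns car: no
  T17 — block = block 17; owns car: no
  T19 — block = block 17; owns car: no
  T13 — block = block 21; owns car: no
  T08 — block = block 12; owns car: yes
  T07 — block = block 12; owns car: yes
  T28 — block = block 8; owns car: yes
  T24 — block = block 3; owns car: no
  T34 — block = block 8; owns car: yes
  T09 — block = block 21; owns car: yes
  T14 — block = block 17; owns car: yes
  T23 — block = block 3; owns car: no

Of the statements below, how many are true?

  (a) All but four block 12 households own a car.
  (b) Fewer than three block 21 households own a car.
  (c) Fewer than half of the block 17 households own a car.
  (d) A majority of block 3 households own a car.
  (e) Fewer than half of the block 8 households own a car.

0

(a) block 12: |A| = 9, |A ∩ B| = 6; needs |A ∖ B| = 4 — false.
(b) block 21: |A| = 5, |A ∩ B| = 3; needs |A ∩ B| < 3 — false.
(c) block 17: |A| = 9, |A ∩ B| = 5; needs |A ∩ B| < |A ∖ B| — false.
(d) block 3: |A| = 5, |A ∩ B| = 2; needs |A ∩ B| > |A ∖ B| — false.
(e) block 8: |A| = 8, |A ∩ B| = 4; needs |A ∩ B| < |A ∖ B| — false.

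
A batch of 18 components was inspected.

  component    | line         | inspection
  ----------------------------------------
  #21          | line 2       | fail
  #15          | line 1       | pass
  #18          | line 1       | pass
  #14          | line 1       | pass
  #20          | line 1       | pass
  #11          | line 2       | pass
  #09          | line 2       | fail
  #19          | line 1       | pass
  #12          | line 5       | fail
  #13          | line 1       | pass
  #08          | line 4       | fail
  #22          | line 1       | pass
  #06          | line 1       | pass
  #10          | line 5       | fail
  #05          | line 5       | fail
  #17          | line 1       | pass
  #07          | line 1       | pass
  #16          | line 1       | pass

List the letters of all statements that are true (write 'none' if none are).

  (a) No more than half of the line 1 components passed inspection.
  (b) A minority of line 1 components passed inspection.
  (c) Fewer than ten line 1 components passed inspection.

|A| = 11, |A ∩ B| = 11, |A ∖ B| = 0.
(a) |A ∩ B| ≤ |A ∖ B|: fails.
(b) |A ∩ B| < |A ∖ B|: fails.
(c) |A ∩ B| < 10: fails.

none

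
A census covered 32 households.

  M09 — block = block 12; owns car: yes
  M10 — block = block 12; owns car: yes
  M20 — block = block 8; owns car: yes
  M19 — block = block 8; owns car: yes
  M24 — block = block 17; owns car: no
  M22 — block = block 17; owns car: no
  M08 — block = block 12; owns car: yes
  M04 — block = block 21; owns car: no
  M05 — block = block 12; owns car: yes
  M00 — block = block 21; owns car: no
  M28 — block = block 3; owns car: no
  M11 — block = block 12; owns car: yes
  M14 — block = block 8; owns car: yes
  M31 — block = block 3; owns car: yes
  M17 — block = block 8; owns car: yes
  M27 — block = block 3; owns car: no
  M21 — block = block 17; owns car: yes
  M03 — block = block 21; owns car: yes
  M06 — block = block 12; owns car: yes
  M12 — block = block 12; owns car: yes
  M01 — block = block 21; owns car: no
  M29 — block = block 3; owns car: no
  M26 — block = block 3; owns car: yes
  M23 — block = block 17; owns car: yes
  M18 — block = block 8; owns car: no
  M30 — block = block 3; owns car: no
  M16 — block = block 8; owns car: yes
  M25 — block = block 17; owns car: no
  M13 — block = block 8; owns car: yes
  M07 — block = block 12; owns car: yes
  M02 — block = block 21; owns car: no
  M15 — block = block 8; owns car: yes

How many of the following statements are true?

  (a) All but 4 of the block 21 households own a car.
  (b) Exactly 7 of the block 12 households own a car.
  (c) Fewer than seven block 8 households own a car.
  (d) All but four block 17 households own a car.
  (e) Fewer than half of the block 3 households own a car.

(a) block 21: |A| = 5, |A ∩ B| = 1; needs |A ∖ B| = 4 — true.
(b) block 12: |A| = 8, |A ∩ B| = 8; needs |A ∩ B| = 7 — false.
(c) block 8: |A| = 8, |A ∩ B| = 7; needs |A ∩ B| < 7 — false.
(d) block 17: |A| = 5, |A ∩ B| = 2; needs |A ∖ B| = 4 — false.
(e) block 3: |A| = 6, |A ∩ B| = 2; needs |A ∩ B| < |A ∖ B| — true.

2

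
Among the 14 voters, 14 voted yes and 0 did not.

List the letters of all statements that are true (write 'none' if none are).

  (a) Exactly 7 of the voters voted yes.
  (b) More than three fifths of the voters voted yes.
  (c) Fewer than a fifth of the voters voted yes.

|A| = 14, |A ∩ B| = 14, |A ∖ B| = 0.
(a) |A ∩ B| = 7: fails.
(b) |A ∩ B| / |A| > 3/5: holds.
(c) |A ∩ B| / |A| < 1/5: fails.

(b)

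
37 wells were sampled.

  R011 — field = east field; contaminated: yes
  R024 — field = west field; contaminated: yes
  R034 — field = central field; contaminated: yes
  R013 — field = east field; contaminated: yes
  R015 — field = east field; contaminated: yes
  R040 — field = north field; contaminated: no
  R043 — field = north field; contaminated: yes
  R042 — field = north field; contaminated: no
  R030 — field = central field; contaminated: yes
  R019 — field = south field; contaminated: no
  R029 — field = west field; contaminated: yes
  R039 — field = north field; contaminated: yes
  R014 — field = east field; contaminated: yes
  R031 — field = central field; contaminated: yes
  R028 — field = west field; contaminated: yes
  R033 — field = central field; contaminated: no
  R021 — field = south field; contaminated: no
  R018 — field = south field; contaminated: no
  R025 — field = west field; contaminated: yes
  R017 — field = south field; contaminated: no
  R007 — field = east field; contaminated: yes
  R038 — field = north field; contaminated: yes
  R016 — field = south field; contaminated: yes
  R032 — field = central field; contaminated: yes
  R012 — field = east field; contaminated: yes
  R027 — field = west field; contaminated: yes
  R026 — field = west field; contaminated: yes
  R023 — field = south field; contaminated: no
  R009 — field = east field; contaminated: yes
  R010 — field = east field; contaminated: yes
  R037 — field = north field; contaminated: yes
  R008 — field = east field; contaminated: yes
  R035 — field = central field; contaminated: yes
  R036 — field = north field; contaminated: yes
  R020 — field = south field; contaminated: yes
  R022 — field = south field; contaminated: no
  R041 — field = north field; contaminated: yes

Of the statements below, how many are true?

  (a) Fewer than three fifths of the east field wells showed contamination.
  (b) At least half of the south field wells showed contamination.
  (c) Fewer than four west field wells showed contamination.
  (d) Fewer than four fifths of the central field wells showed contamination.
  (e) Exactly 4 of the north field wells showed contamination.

0

(a) east field: |A| = 9, |A ∩ B| = 9; needs |A ∩ B| / |A| < 3/5 — false.
(b) south field: |A| = 8, |A ∩ B| = 2; needs |A ∩ B| ≥ |A ∖ B| — false.
(c) west field: |A| = 6, |A ∩ B| = 6; needs |A ∩ B| < 4 — false.
(d) central field: |A| = 6, |A ∩ B| = 5; needs |A ∩ B| / |A| < 4/5 — false.
(e) north field: |A| = 8, |A ∩ B| = 6; needs |A ∩ B| = 4 — false.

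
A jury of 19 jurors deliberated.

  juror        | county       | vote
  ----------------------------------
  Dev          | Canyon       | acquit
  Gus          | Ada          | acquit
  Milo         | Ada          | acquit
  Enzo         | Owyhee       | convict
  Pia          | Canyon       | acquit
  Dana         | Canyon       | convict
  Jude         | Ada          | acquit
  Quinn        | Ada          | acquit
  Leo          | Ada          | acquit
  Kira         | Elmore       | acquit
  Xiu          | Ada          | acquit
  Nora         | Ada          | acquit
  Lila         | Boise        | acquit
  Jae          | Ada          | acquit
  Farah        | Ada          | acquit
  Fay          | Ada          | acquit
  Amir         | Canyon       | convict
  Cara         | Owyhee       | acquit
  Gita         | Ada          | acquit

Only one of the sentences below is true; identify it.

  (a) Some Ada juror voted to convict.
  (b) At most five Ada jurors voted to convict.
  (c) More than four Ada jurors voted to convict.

(b)

|A| = 11, |A ∩ B| = 0, |A ∖ B| = 11.
(a) requires A ∩ B ≠ ∅ (|A ∩ B| ≥ 1): false.
(b) requires |A ∩ B| ≤ 5: true.
(c) requires |A ∩ B| > 4: false.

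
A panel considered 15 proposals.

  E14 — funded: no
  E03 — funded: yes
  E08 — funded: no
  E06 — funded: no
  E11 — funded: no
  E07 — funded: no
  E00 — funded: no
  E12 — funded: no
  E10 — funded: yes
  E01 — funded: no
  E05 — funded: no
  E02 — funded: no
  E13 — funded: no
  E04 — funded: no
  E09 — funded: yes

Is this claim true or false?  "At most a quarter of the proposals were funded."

Truth condition: |A ∩ B| / |A| ≤ 1/4.
|A| = 15, |A ∩ B| = 3, |A ∖ B| = 12.
|A ∩ B|/|A| = 3/15, so the statement is true.

True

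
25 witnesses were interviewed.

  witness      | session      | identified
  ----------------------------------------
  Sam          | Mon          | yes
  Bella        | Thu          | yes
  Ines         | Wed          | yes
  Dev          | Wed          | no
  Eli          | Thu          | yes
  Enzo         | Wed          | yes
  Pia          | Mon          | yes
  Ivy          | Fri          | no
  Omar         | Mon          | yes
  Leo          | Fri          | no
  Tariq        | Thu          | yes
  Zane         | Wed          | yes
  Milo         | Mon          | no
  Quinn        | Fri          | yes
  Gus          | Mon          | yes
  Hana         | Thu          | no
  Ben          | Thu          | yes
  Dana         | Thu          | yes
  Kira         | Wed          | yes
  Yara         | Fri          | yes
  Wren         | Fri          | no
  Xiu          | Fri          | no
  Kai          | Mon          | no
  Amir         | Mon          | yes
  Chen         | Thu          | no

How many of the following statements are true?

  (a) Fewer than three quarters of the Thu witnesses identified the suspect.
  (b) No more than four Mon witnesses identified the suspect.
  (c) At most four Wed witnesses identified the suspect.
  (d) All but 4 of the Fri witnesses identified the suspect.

3

(a) Thu: |A| = 7, |A ∩ B| = 5; needs |A ∩ B| / |A| < 3/4 — true.
(b) Mon: |A| = 7, |A ∩ B| = 5; needs |A ∩ B| ≤ 4 — false.
(c) Wed: |A| = 5, |A ∩ B| = 4; needs |A ∩ B| ≤ 4 — true.
(d) Fri: |A| = 6, |A ∩ B| = 2; needs |A ∖ B| = 4 — true.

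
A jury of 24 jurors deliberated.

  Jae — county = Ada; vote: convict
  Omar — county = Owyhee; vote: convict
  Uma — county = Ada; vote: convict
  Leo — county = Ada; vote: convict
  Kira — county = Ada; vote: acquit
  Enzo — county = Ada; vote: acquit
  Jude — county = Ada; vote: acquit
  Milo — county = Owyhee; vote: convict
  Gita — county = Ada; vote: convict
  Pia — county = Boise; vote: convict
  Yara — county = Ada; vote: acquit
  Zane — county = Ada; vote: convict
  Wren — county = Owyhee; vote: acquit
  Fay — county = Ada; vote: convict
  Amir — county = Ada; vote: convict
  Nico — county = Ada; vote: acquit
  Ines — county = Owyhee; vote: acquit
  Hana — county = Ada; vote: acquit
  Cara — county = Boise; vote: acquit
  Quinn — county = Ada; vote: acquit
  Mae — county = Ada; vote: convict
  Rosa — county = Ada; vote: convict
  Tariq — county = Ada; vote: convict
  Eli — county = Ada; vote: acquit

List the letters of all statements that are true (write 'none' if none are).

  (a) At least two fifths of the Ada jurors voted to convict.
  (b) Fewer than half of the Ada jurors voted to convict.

|A| = 18, |A ∩ B| = 10, |A ∖ B| = 8.
(a) |A ∩ B| / |A| ≥ 2/5: holds.
(b) |A ∩ B| < |A ∖ B|: fails.

(a)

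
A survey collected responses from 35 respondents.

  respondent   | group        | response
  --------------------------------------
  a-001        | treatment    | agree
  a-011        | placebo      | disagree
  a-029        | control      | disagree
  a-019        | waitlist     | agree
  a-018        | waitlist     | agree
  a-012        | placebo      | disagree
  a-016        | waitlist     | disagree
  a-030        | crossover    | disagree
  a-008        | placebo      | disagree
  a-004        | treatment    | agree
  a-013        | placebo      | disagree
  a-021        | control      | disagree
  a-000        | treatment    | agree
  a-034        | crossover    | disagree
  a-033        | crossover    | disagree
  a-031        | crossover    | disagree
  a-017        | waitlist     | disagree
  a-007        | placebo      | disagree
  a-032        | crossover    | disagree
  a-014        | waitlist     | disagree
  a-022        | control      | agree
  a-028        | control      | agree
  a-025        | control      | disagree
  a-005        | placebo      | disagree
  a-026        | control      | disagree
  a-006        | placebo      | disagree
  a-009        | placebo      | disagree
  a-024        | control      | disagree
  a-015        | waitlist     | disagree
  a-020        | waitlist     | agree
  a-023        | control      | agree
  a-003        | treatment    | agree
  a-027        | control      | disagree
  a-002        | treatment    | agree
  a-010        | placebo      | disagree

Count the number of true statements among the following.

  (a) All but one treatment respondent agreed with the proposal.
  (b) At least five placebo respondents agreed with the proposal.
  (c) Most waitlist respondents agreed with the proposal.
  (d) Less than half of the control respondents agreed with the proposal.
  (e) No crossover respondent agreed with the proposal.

2

(a) treatment: |A| = 5, |A ∩ B| = 5; needs |A ∖ B| = 1 — false.
(b) placebo: |A| = 9, |A ∩ B| = 0; needs |A ∩ B| ≥ 5 — false.
(c) waitlist: |A| = 7, |A ∩ B| = 3; needs |A ∩ B| > |A ∖ B| — false.
(d) control: |A| = 9, |A ∩ B| = 3; needs |A ∩ B| < |A ∖ B| — true.
(e) crossover: |A| = 5, |A ∩ B| = 0; needs A ∩ B = ∅ (|A ∩ B| = 0) — true.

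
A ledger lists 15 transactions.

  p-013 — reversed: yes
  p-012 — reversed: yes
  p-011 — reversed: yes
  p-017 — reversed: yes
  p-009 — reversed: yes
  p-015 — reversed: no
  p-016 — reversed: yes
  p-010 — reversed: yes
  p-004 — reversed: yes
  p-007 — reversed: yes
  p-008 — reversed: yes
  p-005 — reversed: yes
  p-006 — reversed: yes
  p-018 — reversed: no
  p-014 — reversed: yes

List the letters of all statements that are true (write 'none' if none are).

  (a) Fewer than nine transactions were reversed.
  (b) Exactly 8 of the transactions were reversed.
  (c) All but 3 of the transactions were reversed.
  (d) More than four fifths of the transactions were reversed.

|A| = 15, |A ∩ B| = 13, |A ∖ B| = 2.
(a) |A ∩ B| < 9: fails.
(b) |A ∩ B| = 8: fails.
(c) |A ∖ B| = 3: fails.
(d) |A ∩ B| / |A| > 4/5: holds.

(d)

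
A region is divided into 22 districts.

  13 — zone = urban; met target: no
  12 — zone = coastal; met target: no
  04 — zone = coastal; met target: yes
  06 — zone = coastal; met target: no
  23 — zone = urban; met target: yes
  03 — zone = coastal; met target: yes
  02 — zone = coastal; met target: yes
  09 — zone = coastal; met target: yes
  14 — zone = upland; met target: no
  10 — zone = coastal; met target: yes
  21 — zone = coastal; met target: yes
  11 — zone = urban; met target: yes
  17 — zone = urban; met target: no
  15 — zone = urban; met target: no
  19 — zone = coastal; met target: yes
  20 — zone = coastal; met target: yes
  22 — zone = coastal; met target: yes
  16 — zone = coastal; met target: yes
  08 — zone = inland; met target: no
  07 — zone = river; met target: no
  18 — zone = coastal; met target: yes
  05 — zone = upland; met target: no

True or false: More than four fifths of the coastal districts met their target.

True

The determiner here denotes the relation: |A ∩ B| / |A| > 4/5.
A (the restrictor) = {12, 04, 06, 03, 02, 09, 10, 21, 19, 20, 22, 16, 18}, |A| = 13.
A ∩ B = {04, 03, 02, 09, 10, 21, 19, 20, 22, 16, 18}, so |A ∩ B| = 11.
A ∖ B = {12, 06}, so |A ∖ B| = 2.
|A ∩ B|/|A| = 11/13, so the statement is true.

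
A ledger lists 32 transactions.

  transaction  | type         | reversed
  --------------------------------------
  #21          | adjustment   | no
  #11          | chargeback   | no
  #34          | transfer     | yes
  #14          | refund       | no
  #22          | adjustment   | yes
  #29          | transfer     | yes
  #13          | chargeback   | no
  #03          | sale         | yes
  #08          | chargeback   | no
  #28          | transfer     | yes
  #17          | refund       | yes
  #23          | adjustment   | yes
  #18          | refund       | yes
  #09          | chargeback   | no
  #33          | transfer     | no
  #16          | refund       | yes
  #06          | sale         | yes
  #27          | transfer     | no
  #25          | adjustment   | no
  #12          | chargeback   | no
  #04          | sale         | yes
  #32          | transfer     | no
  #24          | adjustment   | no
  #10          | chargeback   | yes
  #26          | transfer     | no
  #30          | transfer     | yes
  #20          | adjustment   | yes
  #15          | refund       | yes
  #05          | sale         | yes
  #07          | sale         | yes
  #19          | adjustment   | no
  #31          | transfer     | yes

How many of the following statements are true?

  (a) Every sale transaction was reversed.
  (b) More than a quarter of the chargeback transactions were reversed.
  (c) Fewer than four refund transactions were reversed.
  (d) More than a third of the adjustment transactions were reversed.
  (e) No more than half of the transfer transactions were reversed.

2

(a) sale: |A| = 5, |A ∩ B| = 5; needs A ⊆ B, i.e. every element of A is in B (|A ∖ B| = 0) — true.
(b) chargeback: |A| = 6, |A ∩ B| = 1; needs |A ∩ B| / |A| > 1/4 — false.
(c) refund: |A| = 5, |A ∩ B| = 4; needs |A ∩ B| < 4 — false.
(d) adjustment: |A| = 7, |A ∩ B| = 3; needs |A ∩ B| / |A| > 1/3 — true.
(e) transfer: |A| = 9, |A ∩ B| = 5; needs |A ∩ B| ≤ |A ∖ B| — false.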